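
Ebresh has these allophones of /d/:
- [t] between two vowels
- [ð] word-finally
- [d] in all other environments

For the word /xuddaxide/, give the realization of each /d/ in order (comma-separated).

Occurrence 1 (position 3): no conditioning environment matches → elsewhere allophone [d].
Occurrence 2 (position 4): no conditioning environment matches → elsewhere allophone [d].
Occurrence 3 (position 8): between two vowels → [t].

[d], [d], [t]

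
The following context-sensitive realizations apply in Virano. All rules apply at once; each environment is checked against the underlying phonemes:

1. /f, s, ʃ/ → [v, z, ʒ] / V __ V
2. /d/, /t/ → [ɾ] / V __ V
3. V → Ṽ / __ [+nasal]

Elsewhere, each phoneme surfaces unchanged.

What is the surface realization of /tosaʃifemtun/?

[tozaʒivẽmtũn]

/t/ (word-initial) fails the environment for rule 2, so it stays [t].
/o/ (between /t/ and /s/) is in the target of rule 3 but the environment (before a nasal consonant) is not met → [o].
Rule 1 applies to /s/ (between /o/ and /a/: between two vowels) → [z].
/a/ — between /s/ and /ʃ/; rule 3 does not apply here → [a].
/ʃ/ — between /a/ and /i/, between two vowels — surfaces as [ʒ] (rule 1).
/i/ (between /ʃ/ and /f/): rule 3 targets it, but not before a nasal consonant → unchanged [i].
Rule 1 applies to /f/ (between /i/ and /e/: between two vowels) → [v].
/e/ meets the environment for rule 3 (before a nasal consonant) → [ẽ].
/t/ (between /m/ and /u/) is in the target of rule 2 but the environment (between two vowels) is not met → [t].
/u/ — between /t/ and /n/, before a nasal consonant — surfaces as [ũ] (rule 3).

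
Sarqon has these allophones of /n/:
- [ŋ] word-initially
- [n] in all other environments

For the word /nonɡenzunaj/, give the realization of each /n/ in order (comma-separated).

Occurrence 1 (position 1): word-initially → [ŋ].
Occurrence 2 (position 3): no conditioning environment matches → elsewhere allophone [n].
Occurrence 3 (position 6): no conditioning environment matches → elsewhere allophone [n].
Occurrence 4 (position 9): no conditioning environment matches → elsewhere allophone [n].

[ŋ], [n], [n], [n]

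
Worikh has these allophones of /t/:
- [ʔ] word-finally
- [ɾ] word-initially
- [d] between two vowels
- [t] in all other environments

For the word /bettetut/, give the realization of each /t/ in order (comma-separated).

[t], [t], [d], [ʔ]

Occurrence 1 (position 3): no conditioning environment matches → elsewhere allophone [t].
Occurrence 2 (position 4): no conditioning environment matches → elsewhere allophone [t].
Occurrence 3 (position 6): between two vowels → [d].
Occurrence 4 (position 8): word-finally → [ʔ].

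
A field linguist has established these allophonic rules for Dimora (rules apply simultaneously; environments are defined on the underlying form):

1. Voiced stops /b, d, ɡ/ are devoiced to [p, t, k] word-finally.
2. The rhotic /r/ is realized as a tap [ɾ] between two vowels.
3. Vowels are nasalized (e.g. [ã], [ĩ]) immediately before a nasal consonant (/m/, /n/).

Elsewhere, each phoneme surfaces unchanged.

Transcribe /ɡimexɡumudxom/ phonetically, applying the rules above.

[ɡĩmexɡũmudxõm]

/ɡ/ (word-initial): rule 1 targets it, but not word-finally → unchanged [ɡ].
Rule 3 applies to /i/ (between /ɡ/ and /m/: before a nasal consonant) → [ĩ].
/m/ stays [m].
/e/ (between /m/ and /x/) is in the target of rule 3 but the environment (before a nasal consonant) is not met → [e].
/x/ stays [x].
/ɡ/ — between /x/ and /u/; rule 1 does not apply here → [ɡ].
/u/ meets the environment for rule 3 (before a nasal consonant) → [ũ].
/m/ stays [m].
/u/ (between /m/ and /d/) fails the environment for rule 3, so it stays [u].
/d/ (between /u/ and /x/) is in the target of rule 1 but the environment (word-finally) is not met → [d].
/x/ (between /d/ and /o/): no rule targets it → [x].
/o/ — between /x/ and /m/, before a nasal consonant — surfaces as [õ] (rule 3).
/m/ stays [m].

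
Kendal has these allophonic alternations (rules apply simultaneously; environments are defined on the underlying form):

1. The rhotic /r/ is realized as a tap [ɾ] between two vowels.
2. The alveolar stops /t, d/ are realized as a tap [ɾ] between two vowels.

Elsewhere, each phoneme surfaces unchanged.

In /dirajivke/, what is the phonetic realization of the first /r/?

[ɾ]

/r/ — between /i/ and /a/, between two vowels — surfaces as [ɾ] (rule 1).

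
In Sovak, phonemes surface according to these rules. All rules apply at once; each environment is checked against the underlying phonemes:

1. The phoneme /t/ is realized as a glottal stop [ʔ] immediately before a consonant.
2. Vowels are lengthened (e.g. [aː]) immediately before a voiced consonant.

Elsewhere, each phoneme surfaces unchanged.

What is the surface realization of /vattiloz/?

/v/ (word-initial) is unaffected → [v].
/a/ (between /v/ and /t/): rule 2 targets it, but not before a voiced consonant → unchanged [a].
Rule 1 applies to /t/ (between /a/ and /t/: immediately before a consonant) → [ʔ].
/t/ (between /t/ and /i/) fails the environment for rule 1, so it stays [t].
/i/ meets the environment for rule 2 (before a voiced consonant) → [iː].
/l/ stays [l].
Rule 2 applies to /o/ (between /l/ and /z/: before a voiced consonant) → [oː].
/z/ stays [z].

[vaʔtiːloːz]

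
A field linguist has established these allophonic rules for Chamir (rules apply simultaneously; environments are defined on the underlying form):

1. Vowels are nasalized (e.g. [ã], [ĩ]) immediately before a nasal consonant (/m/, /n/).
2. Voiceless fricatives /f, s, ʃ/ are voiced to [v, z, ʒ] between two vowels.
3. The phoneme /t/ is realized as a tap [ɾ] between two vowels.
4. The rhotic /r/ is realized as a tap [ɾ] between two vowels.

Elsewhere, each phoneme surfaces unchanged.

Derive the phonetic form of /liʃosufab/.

/l/ — not in any rule's target class → [l].
/i/ — between /l/ and /ʃ/; rule 1 does not apply here → [i].
Rule 2 applies to /ʃ/ (between /i/ and /o/: between two vowels) → [ʒ].
/o/ (between /ʃ/ and /s/) fails the environment for rule 1, so it stays [o].
Rule 2 applies to /s/ (between /o/ and /u/: between two vowels) → [z].
/u/ — between /s/ and /f/; rule 1 does not apply here → [u].
/f/ (between /u/ and /a/) occurs between two vowels → [v] by rule 2.
/a/ (between /f/ and /b/) is in the target of rule 1 but the environment (before a nasal consonant) is not met → [a].
/b/ (word-final): no rule targets it → [b].

[liʒozuvab]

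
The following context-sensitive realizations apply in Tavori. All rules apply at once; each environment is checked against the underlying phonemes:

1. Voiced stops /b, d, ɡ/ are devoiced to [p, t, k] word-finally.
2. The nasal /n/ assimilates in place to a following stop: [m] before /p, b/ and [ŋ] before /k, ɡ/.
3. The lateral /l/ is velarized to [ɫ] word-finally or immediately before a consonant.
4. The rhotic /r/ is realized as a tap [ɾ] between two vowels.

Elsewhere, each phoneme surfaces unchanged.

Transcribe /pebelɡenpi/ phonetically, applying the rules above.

[pebeɫɡempi]

/p/ — not in any rule's target class → [p].
/e/ stays [e].
/b/ — between /e/ and /e/; rule 1 does not apply here → [b].
/e/ stays [e].
/l/ — between /e/ and /ɡ/, word-finally or immediately before a consonant — surfaces as [ɫ] (rule 3).
/ɡ/ — between /l/ and /e/; rule 1 does not apply here → [ɡ].
/e/ (between /ɡ/ and /n/) is unaffected → [e].
Rule 2 applies to /n/ (between /e/ and /p/: before a labial or velar stop) → [m].
/p/ — not in any rule's target class → [p].
/i/ (word-final) is unaffected → [i].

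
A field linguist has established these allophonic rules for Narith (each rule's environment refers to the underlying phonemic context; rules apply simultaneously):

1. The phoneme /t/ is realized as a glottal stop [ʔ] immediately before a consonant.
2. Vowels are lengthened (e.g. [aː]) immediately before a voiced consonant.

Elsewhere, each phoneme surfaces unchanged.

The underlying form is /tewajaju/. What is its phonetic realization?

/t/ (word-initial) fails the environment for rule 1, so it stays [t].
Rule 2 applies to /e/ (between /t/ and /w/: before a voiced consonant) → [eː].
/w/ (between /e/ and /a/) is unaffected → [w].
/a/ meets the environment for rule 2 (before a voiced consonant) → [aː].
/j/ stays [j].
/a/ (between /j/ and /j/) occurs before a voiced consonant → [aː] by rule 2.
/j/ stays [j].
/u/ — word-final; rule 2 does not apply here → [u].

[teːwaːjaːju]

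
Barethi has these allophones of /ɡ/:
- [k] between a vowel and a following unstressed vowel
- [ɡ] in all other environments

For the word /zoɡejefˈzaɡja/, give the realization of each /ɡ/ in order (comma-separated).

[k], [ɡ]

Occurrence 1 (position 3): between a vowel and a following unstressed vowel → [k].
Occurrence 2 (position 10): no conditioning environment matches → elsewhere allophone [ɡ].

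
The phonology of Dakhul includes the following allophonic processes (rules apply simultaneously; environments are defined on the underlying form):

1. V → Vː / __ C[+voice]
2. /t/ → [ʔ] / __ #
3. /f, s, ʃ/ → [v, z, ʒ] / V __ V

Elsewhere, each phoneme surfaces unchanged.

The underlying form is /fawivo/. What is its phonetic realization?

/f/ (word-initial) fails the environment for rule 3, so it stays [f].
/a/ — between /f/ and /w/, before a voiced consonant — surfaces as [aː] (rule 1).
/w/ (between /a/ and /i/) is unaffected → [w].
/i/ meets the environment for rule 1 (before a voiced consonant) → [iː].
/v/ (between /i/ and /o/): no rule targets it → [v].
/o/ — word-final; rule 1 does not apply here → [o].

[faːwiːvo]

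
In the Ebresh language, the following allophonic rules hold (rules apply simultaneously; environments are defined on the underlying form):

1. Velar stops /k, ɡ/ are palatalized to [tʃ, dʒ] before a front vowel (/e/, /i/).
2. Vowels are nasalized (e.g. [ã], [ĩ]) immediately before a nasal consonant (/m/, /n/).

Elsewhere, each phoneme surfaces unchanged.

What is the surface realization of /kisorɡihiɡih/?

[tʃisordʒihidʒih]

/k/ meets the environment for rule 1 (before a front vowel) → [tʃ].
/i/ (between /k/ and /s/) is in the target of rule 2 but the environment (before a nasal consonant) is not met → [i].
/s/ — not in any rule's target class → [s].
/o/ (between /s/ and /r/): rule 2 targets it, but not before a nasal consonant → unchanged [o].
/r/ (between /o/ and /ɡ/): no rule targets it → [r].
Rule 1 applies to /ɡ/ (between /r/ and /i/: before a front vowel) → [dʒ].
/i/ (between /ɡ/ and /h/): rule 2 targets it, but not before a nasal consonant → unchanged [i].
/h/ stays [h].
/i/ (between /h/ and /ɡ/) fails the environment for rule 2, so it stays [i].
/ɡ/ (between /i/ and /i/): before a front vowel, so rule 1 applies → [dʒ].
/i/ (between /ɡ/ and /h/) fails the environment for rule 2, so it stays [i].
/h/ (word-final): no rule targets it → [h].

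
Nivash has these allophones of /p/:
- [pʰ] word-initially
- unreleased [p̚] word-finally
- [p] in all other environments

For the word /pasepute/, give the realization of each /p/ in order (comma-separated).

[pʰ], [p]

Occurrence 1 (position 1): word-initially → [pʰ].
Occurrence 2 (position 5): no conditioning environment matches → elsewhere allophone [p].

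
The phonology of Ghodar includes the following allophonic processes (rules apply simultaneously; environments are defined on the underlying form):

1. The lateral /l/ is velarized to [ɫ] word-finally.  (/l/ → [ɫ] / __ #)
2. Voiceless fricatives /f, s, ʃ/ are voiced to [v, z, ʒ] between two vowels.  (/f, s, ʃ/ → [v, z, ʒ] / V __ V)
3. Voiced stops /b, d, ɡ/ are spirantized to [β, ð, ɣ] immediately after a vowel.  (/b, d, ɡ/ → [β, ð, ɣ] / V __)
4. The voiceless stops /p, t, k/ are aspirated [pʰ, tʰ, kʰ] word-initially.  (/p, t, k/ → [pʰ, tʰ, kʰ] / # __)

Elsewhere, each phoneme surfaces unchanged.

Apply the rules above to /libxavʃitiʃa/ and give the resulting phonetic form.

/l/ (word-initial): rule 1 targets it, but not word-finally → unchanged [l].
/i/ (between /l/ and /b/): no rule targets it → [i].
/b/ (between /i/ and /x/) occurs immediately after a vowel → [β] by rule 3.
/x/ (between /b/ and /a/) is unaffected → [x].
/a/ (between /x/ and /v/): no rule targets it → [a].
/v/ stays [v].
/ʃ/ (between /v/ and /i/) fails the environment for rule 2, so it stays [ʃ].
/i/ (between /ʃ/ and /t/) is unaffected → [i].
/t/ (between /i/ and /i/) is in the target of rule 4 but the environment (word-initially) is not met → [t].
/i/ — not in any rule's target class → [i].
/ʃ/ (between /i/ and /a/) occurs between two vowels → [ʒ] by rule 2.
/a/ (word-final) is unaffected → [a].

[liβxavʃitiʒa]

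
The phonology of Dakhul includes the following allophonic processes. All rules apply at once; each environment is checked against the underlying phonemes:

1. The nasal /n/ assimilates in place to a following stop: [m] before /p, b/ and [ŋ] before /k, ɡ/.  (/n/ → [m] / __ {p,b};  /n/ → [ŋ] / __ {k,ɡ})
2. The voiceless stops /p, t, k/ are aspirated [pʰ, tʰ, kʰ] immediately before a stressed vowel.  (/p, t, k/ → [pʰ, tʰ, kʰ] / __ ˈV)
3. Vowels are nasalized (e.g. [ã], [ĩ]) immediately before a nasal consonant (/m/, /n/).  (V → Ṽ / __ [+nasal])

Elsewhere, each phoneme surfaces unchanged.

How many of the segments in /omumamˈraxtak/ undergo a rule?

Segments that undergo a rule: /o/ → [õ] (rule 3); /u/ → [ũ] (rule 3); /a/ → [ã] (rule 3).
All other segments surface unchanged.

3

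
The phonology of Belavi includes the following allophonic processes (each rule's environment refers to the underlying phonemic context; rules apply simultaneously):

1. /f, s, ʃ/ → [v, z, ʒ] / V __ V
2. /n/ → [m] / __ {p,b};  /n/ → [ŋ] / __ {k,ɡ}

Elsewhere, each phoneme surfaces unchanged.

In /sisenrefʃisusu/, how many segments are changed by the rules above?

3

Segments that undergo a rule: /s/ → [z] (rule 1); /s/ → [z] (rule 1); /s/ → [z] (rule 1).
All other segments surface unchanged.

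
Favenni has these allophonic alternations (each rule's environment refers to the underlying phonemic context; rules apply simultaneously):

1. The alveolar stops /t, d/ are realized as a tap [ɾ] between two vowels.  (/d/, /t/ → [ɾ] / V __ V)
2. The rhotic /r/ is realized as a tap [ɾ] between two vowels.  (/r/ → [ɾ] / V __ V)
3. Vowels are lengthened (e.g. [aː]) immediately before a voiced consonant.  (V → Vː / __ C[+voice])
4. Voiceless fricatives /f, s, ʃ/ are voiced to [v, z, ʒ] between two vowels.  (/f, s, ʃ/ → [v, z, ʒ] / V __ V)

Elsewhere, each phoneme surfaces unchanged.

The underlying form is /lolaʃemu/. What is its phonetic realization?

/l/ (word-initial) is unaffected → [l].
/o/ (between /l/ and /l/): before a voiced consonant, so rule 3 applies → [oː].
/l/ — not in any rule's target class → [l].
/a/ (between /l/ and /ʃ/) fails the environment for rule 3, so it stays [a].
/ʃ/ meets the environment for rule 4 (between two vowels) → [ʒ].
/e/ (between /ʃ/ and /m/) occurs before a voiced consonant → [eː] by rule 3.
/m/ — not in any rule's target class → [m].
/u/ (word-final) fails the environment for rule 3, so it stays [u].

[loːlaʒeːmu]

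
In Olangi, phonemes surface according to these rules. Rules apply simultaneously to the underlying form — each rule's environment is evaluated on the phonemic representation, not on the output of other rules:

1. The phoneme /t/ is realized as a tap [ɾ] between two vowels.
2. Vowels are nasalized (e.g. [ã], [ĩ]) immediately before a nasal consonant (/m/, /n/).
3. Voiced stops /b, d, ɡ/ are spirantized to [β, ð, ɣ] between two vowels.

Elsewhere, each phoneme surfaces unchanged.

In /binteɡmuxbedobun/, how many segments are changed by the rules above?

Segments that undergo a rule: /i/ → [ĩ] (rule 2); /d/ → [ð] (rule 3); /b/ → [β] (rule 3); /u/ → [ũ] (rule 2).
All other segments surface unchanged.

4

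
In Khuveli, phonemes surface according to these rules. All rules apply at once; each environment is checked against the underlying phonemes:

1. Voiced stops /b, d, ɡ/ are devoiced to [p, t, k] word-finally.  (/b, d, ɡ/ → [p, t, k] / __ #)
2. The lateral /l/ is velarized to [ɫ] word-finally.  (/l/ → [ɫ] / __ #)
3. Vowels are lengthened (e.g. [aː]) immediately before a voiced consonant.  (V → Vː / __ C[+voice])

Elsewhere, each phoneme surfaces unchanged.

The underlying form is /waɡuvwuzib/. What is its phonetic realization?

/w/ — not in any rule's target class → [w].
Rule 3 applies to /a/ (between /w/ and /ɡ/: before a voiced consonant) → [aː].
/ɡ/ (between /a/ and /u/) fails the environment for rule 1, so it stays [ɡ].
/u/ (between /ɡ/ and /v/) occurs before a voiced consonant → [uː] by rule 3.
/v/ — not in any rule's target class → [v].
/w/ (between /v/ and /u/) is unaffected → [w].
Rule 3 applies to /u/ (between /w/ and /z/: before a voiced consonant) → [uː].
/z/ — not in any rule's target class → [z].
Rule 3 applies to /i/ (between /z/ and /b/: before a voiced consonant) → [iː].
Rule 1 applies to /b/ (word-final: word-finally) → [p].

[waːɡuːvwuːziːp]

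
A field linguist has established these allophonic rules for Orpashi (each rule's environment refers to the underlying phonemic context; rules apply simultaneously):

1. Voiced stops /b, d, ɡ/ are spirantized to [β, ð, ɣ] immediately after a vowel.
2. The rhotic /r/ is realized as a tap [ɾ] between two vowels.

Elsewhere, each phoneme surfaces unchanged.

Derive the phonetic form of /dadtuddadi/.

[daðtuðdaði]

/d/ (word-initial) is in the target of rule 1 but the environment (immediately after a vowel) is not met → [d].
/d/ — between /a/ and /t/, immediately after a vowel — surfaces as [ð] (rule 1).
/d/ meets the environment for rule 1 (immediately after a vowel) → [ð].
/d/ (between /d/ and /a/): rule 1 targets it, but not immediately after a vowel → unchanged [d].
/d/ (between /a/ and /i/): immediately after a vowel, so rule 1 applies → [ð].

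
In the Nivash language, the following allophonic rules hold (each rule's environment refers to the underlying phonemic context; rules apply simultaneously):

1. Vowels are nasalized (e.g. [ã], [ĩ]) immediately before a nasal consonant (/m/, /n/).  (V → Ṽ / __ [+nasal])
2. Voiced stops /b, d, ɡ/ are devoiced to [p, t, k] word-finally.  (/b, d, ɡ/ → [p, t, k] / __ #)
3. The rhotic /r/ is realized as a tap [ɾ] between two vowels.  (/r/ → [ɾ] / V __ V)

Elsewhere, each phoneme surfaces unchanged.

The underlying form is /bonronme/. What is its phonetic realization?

/b/ — word-initial; rule 2 does not apply here → [b].
/o/ — between /b/ and /n/, before a nasal consonant — surfaces as [õ] (rule 1).
/n/ (between /o/ and /r/) is unaffected → [n].
/r/ (between /n/ and /o/) is in the target of rule 3 but the environment (between two vowels) is not met → [r].
/o/ meets the environment for rule 1 (before a nasal consonant) → [õ].
/n/ (between /o/ and /m/) is unaffected → [n].
/m/ — not in any rule's target class → [m].
/e/ (word-final) fails the environment for rule 1, so it stays [e].

[bõnrõnme]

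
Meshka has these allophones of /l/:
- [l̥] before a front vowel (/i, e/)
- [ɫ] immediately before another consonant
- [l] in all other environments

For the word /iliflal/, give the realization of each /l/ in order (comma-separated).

Occurrence 1 (position 2): before a front vowel (/i, e/) → [l̥].
Occurrence 2 (position 5): no conditioning environment matches → elsewhere allophone [l].
Occurrence 3 (position 7): no conditioning environment matches → elsewhere allophone [l].

[l̥], [l], [l]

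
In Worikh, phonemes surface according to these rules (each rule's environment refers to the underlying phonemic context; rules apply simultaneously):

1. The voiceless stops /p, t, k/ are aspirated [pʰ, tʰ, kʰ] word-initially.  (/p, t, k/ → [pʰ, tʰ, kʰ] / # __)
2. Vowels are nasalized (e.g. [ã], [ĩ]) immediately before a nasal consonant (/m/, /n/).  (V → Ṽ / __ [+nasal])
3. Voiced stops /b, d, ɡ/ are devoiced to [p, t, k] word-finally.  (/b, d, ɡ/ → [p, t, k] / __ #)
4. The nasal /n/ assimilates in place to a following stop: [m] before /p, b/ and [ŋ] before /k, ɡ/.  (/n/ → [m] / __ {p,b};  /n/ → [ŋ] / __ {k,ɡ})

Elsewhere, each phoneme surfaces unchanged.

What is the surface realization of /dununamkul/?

[dũnũnãmkul]

/d/ (word-initial): rule 3 targets it, but not word-finally → unchanged [d].
/u/ meets the environment for rule 2 (before a nasal consonant) → [ũ].
/n/ — between /u/ and /u/; rule 4 does not apply here → [n].
Rule 2 applies to /u/ (between /n/ and /n/: before a nasal consonant) → [ũ].
/n/ (between /u/ and /a/) is in the target of rule 4 but the environment (before a labial or velar stop) is not met → [n].
/a/ (between /n/ and /m/): before a nasal consonant, so rule 2 applies → [ã].
/k/ (between /m/ and /u/) fails the environment for rule 1, so it stays [k].
/u/ (between /k/ and /l/) is in the target of rule 2 but the environment (before a nasal consonant) is not met → [u].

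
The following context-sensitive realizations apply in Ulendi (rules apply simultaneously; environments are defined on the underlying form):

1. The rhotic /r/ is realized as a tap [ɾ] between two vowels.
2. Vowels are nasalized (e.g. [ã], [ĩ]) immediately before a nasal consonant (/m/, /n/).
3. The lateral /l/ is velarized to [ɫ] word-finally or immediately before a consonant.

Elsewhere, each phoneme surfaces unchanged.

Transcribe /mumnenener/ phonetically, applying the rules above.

[mũmnẽnẽner]

/m/ stays [m].
/u/ (between /m/ and /m/): before a nasal consonant, so rule 2 applies → [ũ].
/m/ (between /u/ and /n/) is unaffected → [m].
/n/ (between /m/ and /e/) is unaffected → [n].
/e/ (between /n/ and /n/) occurs before a nasal consonant → [ẽ] by rule 2.
/n/ stays [n].
/e/ (between /n/ and /n/) occurs before a nasal consonant → [ẽ] by rule 2.
/n/ stays [n].
/e/ — between /n/ and /r/; rule 2 does not apply here → [e].
/r/ (word-final): rule 1 targets it, but not between two vowels → unchanged [r].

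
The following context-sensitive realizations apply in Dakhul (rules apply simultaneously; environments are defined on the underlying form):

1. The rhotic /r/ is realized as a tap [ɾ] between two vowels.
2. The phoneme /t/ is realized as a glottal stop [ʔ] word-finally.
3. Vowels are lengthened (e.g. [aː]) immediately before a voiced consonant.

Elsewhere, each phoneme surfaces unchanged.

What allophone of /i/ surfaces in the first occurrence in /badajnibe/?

/i/ meets the environment for rule 3 (before a voiced consonant) → [iː].

[iː]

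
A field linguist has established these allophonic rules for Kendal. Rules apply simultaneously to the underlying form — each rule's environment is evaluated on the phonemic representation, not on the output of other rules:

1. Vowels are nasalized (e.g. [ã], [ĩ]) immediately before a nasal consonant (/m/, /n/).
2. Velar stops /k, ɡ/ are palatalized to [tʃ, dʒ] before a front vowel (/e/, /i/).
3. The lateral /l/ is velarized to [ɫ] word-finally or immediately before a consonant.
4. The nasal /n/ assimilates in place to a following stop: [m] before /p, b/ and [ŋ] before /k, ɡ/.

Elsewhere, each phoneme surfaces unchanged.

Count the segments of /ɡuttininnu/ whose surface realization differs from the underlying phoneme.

Segments that undergo a rule: /i/ → [ĩ] (rule 1); /i/ → [ĩ] (rule 1).
All other segments surface unchanged.

2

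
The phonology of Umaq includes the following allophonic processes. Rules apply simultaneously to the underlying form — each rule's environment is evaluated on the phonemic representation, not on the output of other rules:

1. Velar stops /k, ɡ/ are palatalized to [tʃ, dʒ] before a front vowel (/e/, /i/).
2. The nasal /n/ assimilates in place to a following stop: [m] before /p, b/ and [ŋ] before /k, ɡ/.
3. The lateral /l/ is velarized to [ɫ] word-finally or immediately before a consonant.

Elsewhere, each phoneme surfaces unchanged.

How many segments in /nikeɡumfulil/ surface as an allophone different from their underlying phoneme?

Segments that undergo a rule: /k/ → [tʃ] (rule 1); /l/ → [ɫ] (rule 3).
All other segments surface unchanged.

2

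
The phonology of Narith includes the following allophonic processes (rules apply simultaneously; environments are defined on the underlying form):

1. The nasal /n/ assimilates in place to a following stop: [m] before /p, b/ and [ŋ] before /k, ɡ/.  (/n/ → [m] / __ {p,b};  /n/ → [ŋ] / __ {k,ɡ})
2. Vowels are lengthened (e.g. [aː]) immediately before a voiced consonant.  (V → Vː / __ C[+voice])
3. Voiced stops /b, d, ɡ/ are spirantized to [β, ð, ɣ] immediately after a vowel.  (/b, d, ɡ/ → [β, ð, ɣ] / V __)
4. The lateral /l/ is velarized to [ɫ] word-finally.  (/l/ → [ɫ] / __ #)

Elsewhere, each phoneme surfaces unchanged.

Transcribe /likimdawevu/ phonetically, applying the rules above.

[likiːmdaːweːvu]

/l/ (word-initial) fails the environment for rule 4, so it stays [l].
/i/ (between /l/ and /k/) fails the environment for rule 2, so it stays [i].
/k/ (between /i/ and /i/): no rule targets it → [k].
/i/ (between /k/ and /m/): before a voiced consonant, so rule 2 applies → [iː].
/m/ (between /i/ and /d/) is unaffected → [m].
/d/ (between /m/ and /a/): rule 3 targets it, but not immediately after a vowel → unchanged [d].
/a/ (between /d/ and /w/) occurs before a voiced consonant → [aː] by rule 2.
/w/ (between /a/ and /e/): no rule targets it → [w].
/e/ — between /w/ and /v/, before a voiced consonant — surfaces as [eː] (rule 2).
/v/ (between /e/ and /u/) is unaffected → [v].
/u/ — word-final; rule 2 does not apply here → [u].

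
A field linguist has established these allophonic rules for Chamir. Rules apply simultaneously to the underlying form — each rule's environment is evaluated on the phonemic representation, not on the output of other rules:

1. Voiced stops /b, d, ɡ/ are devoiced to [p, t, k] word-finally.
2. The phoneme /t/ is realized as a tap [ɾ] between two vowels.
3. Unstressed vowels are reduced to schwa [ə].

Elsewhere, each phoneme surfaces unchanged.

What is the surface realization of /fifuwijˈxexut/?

[fəfəwəjˈxexət]

/i/ — between /f/ and /f/, in an unstressed syllable — surfaces as [ə] (rule 3).
Rule 3 applies to /u/ (between /f/ and /w/: in an unstressed syllable) → [ə].
/i/ — between /w/ and /j/, in an unstressed syllable — surfaces as [ə] (rule 3).
/e/ (between /x/ and /x/) fails the environment for rule 3, so it stays [e].
Rule 3 applies to /u/ (between /x/ and /t/: in an unstressed syllable) → [ə].
/t/ — word-final; rule 2 does not apply here → [t].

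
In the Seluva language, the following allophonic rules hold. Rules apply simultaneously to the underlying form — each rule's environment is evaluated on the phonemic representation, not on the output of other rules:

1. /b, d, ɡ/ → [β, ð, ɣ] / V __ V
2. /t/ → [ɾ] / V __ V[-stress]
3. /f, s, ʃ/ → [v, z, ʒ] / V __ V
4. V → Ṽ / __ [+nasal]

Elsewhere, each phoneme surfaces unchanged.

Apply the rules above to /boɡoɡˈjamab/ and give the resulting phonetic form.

[boɣoɡˈjãmab]

/b/ (word-initial) is in the target of rule 1 but the environment (between two vowels) is not met → [b].
/o/ (between /b/ and /ɡ/) is in the target of rule 4 but the environment (before a nasal consonant) is not met → [o].
Rule 1 applies to /ɡ/ (between /o/ and /o/: between two vowels) → [ɣ].
/o/ (between /ɡ/ and /ɡ/) is in the target of rule 4 but the environment (before a nasal consonant) is not met → [o].
/ɡ/ — between /o/ and /j/; rule 1 does not apply here → [ɡ].
/j/ (between /ɡ/ and /a/): no rule targets it → [j].
/a/ (between /j/ and /m/): before a nasal consonant, so rule 4 applies → [ã].
/m/ (between /a/ and /a/): no rule targets it → [m].
/a/ (between /m/ and /b/) fails the environment for rule 4, so it stays [a].
/b/ (word-final) fails the environment for rule 1, so it stays [b].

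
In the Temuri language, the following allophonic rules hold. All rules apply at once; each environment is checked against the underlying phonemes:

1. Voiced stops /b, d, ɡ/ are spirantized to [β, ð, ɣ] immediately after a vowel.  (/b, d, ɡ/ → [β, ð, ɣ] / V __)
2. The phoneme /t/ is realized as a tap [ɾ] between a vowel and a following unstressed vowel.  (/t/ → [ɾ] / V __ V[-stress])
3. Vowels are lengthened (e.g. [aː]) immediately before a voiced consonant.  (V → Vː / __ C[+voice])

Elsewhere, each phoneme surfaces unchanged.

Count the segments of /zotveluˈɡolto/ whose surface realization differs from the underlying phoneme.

4

Segments that undergo a rule: /e/ → [eː] (rule 3); /u/ → [uː] (rule 3); /ɡ/ → [ɣ] (rule 1); /o/ → [oː] (rule 3).
All other segments surface unchanged.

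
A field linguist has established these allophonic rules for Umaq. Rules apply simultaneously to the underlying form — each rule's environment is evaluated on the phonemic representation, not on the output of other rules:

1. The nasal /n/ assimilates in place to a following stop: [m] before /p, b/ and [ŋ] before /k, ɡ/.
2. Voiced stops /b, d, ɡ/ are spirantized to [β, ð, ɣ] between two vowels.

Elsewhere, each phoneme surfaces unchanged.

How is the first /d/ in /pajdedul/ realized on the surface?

[d]

/d/ (between /j/ and /e/) is in the target of rule 2 but the environment (between two vowels) is not met → [d].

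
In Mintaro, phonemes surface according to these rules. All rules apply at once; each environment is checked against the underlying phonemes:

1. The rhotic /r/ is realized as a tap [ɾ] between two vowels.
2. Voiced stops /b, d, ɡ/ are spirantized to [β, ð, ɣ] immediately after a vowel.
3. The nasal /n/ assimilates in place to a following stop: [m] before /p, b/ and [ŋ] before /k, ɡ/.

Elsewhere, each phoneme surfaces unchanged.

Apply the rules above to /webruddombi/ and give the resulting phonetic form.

[weβruðdombi]

/w/ — not in any rule's target class → [w].
/e/ — not in any rule's target class → [e].
Rule 2 applies to /b/ (between /e/ and /r/: immediately after a vowel) → [β].
/r/ (between /b/ and /u/) fails the environment for rule 1, so it stays [r].
/u/ (between /r/ and /d/): no rule targets it → [u].
/d/ (between /u/ and /d/): immediately after a vowel, so rule 2 applies → [ð].
/d/ (between /d/ and /o/): rule 2 targets it, but not immediately after a vowel → unchanged [d].
/o/ (between /d/ and /m/): no rule targets it → [o].
/m/ (between /o/ and /b/): no rule targets it → [m].
/b/ — between /m/ and /i/; rule 2 does not apply here → [b].
/i/ stays [i].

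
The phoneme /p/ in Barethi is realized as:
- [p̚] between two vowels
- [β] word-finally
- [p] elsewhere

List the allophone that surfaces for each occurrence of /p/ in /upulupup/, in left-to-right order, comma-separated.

[p̚], [p̚], [β]

Occurrence 1 (position 2): between two vowels → [p̚].
Occurrence 2 (position 6): between two vowels → [p̚].
Occurrence 3 (position 8): word-finally → [β].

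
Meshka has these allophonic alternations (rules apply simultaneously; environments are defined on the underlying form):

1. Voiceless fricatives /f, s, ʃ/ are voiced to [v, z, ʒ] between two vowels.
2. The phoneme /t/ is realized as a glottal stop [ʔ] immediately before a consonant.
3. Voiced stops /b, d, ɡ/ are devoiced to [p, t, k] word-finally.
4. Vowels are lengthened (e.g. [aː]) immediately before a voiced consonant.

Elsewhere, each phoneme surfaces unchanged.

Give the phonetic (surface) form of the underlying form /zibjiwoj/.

/z/ stays [z].
/i/ — between /z/ and /b/, before a voiced consonant — surfaces as [iː] (rule 4).
/b/ (between /i/ and /j/) is in the target of rule 3 but the environment (word-finally) is not met → [b].
/j/ (between /b/ and /i/): no rule targets it → [j].
/i/ meets the environment for rule 4 (before a voiced consonant) → [iː].
/w/ stays [w].
/o/ — between /w/ and /j/, before a voiced consonant — surfaces as [oː] (rule 4).
/j/ (word-final): no rule targets it → [j].

[ziːbjiːwoːj]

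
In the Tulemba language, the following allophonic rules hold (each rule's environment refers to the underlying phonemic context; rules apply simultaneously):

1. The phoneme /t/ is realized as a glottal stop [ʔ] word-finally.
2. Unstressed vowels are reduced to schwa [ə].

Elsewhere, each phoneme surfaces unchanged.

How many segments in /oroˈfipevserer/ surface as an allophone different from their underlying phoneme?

Segments that undergo a rule: /o/ → [ə] (rule 2); /o/ → [ə] (rule 2); /e/ → [ə] (rule 2); /e/ → [ə] (rule 2); /e/ → [ə] (rule 2).
All other segments surface unchanged.

5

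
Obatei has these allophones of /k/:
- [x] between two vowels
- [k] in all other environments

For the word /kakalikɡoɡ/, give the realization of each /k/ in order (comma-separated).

[k], [x], [k]

Occurrence 1 (position 1): no conditioning environment matches → elsewhere allophone [k].
Occurrence 2 (position 3): between two vowels → [x].
Occurrence 3 (position 7): no conditioning environment matches → elsewhere allophone [k].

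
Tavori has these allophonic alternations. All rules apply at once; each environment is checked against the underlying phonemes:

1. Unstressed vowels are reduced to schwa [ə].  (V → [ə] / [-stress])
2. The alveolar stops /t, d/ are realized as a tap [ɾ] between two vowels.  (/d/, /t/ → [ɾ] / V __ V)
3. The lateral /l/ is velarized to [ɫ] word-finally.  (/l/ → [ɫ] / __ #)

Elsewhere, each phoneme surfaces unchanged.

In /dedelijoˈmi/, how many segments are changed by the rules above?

5

Segments that undergo a rule: /e/ → [ə] (rule 1); /d/ → [ɾ] (rule 2); /e/ → [ə] (rule 1); /i/ → [ə] (rule 1); /o/ → [ə] (rule 1).
All other segments surface unchanged.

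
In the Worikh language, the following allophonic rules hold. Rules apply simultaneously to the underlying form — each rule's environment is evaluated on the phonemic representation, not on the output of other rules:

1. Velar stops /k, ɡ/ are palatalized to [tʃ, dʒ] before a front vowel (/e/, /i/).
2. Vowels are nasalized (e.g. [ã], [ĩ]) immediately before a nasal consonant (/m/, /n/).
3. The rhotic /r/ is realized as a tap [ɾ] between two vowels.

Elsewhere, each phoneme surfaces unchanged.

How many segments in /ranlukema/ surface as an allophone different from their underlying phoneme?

Segments that undergo a rule: /a/ → [ã] (rule 2); /k/ → [tʃ] (rule 1); /e/ → [ẽ] (rule 2).
All other segments surface unchanged.

3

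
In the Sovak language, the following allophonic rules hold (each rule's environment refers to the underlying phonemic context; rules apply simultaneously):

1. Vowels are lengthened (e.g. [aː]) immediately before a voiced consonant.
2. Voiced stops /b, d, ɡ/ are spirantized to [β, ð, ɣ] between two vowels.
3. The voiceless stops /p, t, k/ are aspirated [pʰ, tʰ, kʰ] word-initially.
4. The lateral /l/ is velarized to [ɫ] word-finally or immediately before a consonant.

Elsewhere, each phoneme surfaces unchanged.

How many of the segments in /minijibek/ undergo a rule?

4

Segments that undergo a rule: /i/ → [iː] (rule 1); /i/ → [iː] (rule 1); /i/ → [iː] (rule 1); /b/ → [β] (rule 2).
All other segments surface unchanged.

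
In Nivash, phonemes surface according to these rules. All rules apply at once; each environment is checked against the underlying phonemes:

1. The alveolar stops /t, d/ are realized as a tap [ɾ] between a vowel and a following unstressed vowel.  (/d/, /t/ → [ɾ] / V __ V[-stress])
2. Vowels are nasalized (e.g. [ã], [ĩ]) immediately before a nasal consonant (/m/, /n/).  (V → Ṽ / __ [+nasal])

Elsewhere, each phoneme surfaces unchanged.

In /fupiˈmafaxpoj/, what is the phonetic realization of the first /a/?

[a]

/a/ (between /m/ and /f/) is in the target of rule 2 but the environment (before a nasal consonant) is not met → [a].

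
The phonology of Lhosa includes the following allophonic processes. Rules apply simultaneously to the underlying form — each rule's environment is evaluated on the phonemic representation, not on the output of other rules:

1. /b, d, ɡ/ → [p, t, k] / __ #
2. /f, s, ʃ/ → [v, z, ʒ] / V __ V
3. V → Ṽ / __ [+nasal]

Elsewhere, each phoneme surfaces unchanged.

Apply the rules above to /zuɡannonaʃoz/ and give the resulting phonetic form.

[zuɡãnnõnaʒoz]

/z/ stays [z].
/u/ — between /z/ and /ɡ/; rule 3 does not apply here → [u].
/ɡ/ (between /u/ and /a/): rule 1 targets it, but not word-finally → unchanged [ɡ].
/a/ (between /ɡ/ and /n/): before a nasal consonant, so rule 3 applies → [ã].
/n/ — not in any rule's target class → [n].
/n/ stays [n].
/o/ — between /n/ and /n/, before a nasal consonant — surfaces as [õ] (rule 3).
/n/ stays [n].
/a/ (between /n/ and /ʃ/) fails the environment for rule 3, so it stays [a].
/ʃ/ (between /a/ and /o/) occurs between two vowels → [ʒ] by rule 2.
/o/ — between /ʃ/ and /z/; rule 3 does not apply here → [o].
/z/ (word-final) is unaffected → [z].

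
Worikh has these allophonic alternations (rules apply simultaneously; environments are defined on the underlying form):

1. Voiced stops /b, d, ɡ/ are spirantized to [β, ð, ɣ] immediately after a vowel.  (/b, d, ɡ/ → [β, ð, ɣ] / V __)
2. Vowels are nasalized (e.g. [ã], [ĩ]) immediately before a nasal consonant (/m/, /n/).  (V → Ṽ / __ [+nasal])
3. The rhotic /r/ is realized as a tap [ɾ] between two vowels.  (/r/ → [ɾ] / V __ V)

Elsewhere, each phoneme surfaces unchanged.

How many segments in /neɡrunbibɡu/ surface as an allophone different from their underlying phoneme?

Segments that undergo a rule: /ɡ/ → [ɣ] (rule 1); /u/ → [ũ] (rule 2); /b/ → [β] (rule 1).
All other segments surface unchanged.

3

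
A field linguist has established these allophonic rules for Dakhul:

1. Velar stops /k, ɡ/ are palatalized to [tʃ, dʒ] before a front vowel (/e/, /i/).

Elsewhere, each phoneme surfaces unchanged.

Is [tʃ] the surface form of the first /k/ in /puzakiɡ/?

/k/ (between /a/ and /i/) occurs before a front vowel → [tʃ] by rule 1.
The actual realization is [tʃ], which matches [tʃ].

Yes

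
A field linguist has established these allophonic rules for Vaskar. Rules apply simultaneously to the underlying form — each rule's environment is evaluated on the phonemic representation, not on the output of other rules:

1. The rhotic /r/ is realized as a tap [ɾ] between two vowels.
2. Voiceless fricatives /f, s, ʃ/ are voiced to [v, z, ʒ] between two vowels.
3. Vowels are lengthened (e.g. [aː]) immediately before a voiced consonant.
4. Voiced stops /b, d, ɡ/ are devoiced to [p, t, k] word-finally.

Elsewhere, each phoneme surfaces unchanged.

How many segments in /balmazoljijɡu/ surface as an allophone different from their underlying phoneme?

4

Segments that undergo a rule: /a/ → [aː] (rule 3); /a/ → [aː] (rule 3); /o/ → [oː] (rule 3); /i/ → [iː] (rule 3).
All other segments surface unchanged.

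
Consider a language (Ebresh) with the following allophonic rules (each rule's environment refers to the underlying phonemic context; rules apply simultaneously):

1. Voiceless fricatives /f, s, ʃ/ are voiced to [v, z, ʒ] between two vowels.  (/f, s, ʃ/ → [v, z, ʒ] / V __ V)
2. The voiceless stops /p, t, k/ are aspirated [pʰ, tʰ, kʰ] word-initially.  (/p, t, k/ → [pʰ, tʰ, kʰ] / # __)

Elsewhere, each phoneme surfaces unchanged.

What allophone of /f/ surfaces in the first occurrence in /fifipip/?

/f/ — word-initial; rule 1 does not apply here → [f].

[f]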